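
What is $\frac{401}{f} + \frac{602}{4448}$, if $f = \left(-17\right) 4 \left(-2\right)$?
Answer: $\frac{116595}{37808} \approx 3.0839$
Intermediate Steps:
$f = 136$ ($f = \left(-68\right) \left(-2\right) = 136$)
$\frac{401}{f} + \frac{602}{4448} = \frac{401}{136} + \frac{602}{4448} = 401 \cdot \frac{1}{136} + 602 \cdot \frac{1}{4448} = \frac{401}{136} + \frac{301}{2224} = \frac{116595}{37808}$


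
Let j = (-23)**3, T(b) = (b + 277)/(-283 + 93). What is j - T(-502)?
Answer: -462391/38 ≈ -12168.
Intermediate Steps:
T(b) = -277/190 - b/190 (T(b) = (277 + b)/(-190) = (277 + b)*(-1/190) = -277/190 - b/190)
j = -12167
j - T(-502) = -12167 - (-277/190 - 1/190*(-502)) = -12167 - (-277/190 + 251/95) = -12167 - 1*45/38 = -12167 - 45/38 = -462391/38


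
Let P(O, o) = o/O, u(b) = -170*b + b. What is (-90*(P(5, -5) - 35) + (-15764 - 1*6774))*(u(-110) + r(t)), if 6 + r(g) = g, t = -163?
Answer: -355488458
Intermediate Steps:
r(g) = -6 + g
u(b) = -169*b
(-90*(P(5, -5) - 35) + (-15764 - 1*6774))*(u(-110) + r(t)) = (-90*(-5/5 - 35) + (-15764 - 1*6774))*(-169*(-110) + (-6 - 163)) = (-90*(-5*⅕ - 35) + (-15764 - 6774))*(18590 - 169) = (-90*(-1 - 35) - 22538)*18421 = (-90*(-36) - 22538)*18421 = (3240 - 22538)*18421 = -19298*18421 = -355488458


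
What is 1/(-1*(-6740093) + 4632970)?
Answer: 1/11373063 ≈ 8.7927e-8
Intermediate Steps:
1/(-1*(-6740093) + 4632970) = 1/(6740093 + 4632970) = 1/11373063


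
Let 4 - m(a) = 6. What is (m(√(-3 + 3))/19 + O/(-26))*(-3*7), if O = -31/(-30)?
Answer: 15043/4940 ≈ 3.0451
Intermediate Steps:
m(a) = -2 (m(a) = 4 - 1*6 = 4 - 6 = -2)
O = 31/30 (O = -31*(-1/30) = 31/30 ≈ 1.0333)
(m(√(-3 + 3))/19 + O/(-26))*(-3*7) = (-2/19 + (31/30)/(-26))*(-3*7) = (-2*1/19 + (31/30)*(-1/26))*(-21) = (-2/19 - 31/780)*(-21) = -2149/14820*(-21) = 15043/4940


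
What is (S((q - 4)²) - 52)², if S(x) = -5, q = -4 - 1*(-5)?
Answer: 3249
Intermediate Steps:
q = 1 (q = -4 + 5 = 1)
(S((q - 4)²) - 52)² = (-5 - 52)² = (-57)² = 3249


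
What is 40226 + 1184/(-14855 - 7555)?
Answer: 450731738/11205 ≈ 40226.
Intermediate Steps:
40226 + 1184/(-14855 - 7555) = 40226 + 1184/(-22410) = 40226 + 1184*(-1/22410) = 40226 - 592/11205 = 450731738/11205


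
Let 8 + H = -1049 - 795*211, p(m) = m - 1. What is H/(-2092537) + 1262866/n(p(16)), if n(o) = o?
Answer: 2642596363072/31388055 ≈ 84191.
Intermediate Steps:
p(m) = -1 + m
H = -168802 (H = -8 + (-1049 - 795*211) = -8 + (-1049 - 167745) = -8 - 168794 = -168802)
H/(-2092537) + 1262866/n(p(16)) = -168802/(-2092537) + 1262866/(-1 + 16) = -168802*(-1/2092537) + 1262866/15 = 168802/2092537 + 1262866*(1/15) = 168802/2092537 + 1262866/15 = 2642596363072/31388055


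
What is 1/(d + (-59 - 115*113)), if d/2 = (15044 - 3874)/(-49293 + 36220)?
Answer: -13073/170677282 ≈ -7.6595e-5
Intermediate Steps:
d = -22340/13073 (d = 2*((15044 - 3874)/(-49293 + 36220)) = 2*(11170/(-13073)) = 2*(11170*(-1/13073)) = 2*(-11170/13073) = -22340/13073 ≈ -1.7089)
1/(d + (-59 - 115*113)) = 1/(-22340/13073 + (-59 - 115*113)) = 1/(-22340/13073 + (-59 - 12995)) = 1/(-22340/13073 - 13054) = 1/(-170677282/13073) = -13073/170677282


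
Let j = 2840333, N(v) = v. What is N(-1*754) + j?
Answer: 2839579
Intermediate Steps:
N(-1*754) + j = -1*754 + 2840333 = -754 + 2840333 = 2839579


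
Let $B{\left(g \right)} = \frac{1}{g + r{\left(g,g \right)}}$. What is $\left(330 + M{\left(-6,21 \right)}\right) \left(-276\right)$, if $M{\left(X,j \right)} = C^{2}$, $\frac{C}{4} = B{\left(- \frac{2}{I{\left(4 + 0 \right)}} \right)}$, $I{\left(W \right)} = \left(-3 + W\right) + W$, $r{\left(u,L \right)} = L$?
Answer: $-97980$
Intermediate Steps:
$I{\left(W \right)} = -3 + 2 W$
$B{\left(g \right)} = \frac{1}{2 g}$ ($B{\left(g \right)} = \frac{1}{g + g} = \frac{1}{2 g}$)
$C = -5$ ($C = 4 \frac{1}{2 \left(- \frac{2}{-3 + 2 \left(4 + 0\right)}\right)} = 4 \frac{1}{2 \left(- \frac{2}{-3 + 2 \cdot 4}\right)} = 4 \frac{1}{2 \left(- \frac{2}{-3 + 8}\right)} = 4 \frac{1}{2 \left(- \frac{2}{5}\right)} = 4 \cdot \frac{1}{2} \left(- \frac{5}{2}\right) = 4 \left(- \frac{5}{4}\right) = -5$)
$M{\left(X,j \right)} = 25$ ($M{\left(X,j \right)} = \left(-5\right)^{2} = 25$)
$\left(330 + M{\left(-6,21 \right)}\right) \left(-276\right) = \left(330 + 25\right) \left(-276\right) = 355 \left(-276\right) = -97980$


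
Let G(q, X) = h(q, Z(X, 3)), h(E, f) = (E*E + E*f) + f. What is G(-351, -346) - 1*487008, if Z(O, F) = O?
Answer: -242707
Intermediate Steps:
h(E, f) = f + E² + E*f (h(E, f) = (E² + E*f) + f = f + E² + E*f)
G(q, X) = X + q² + X*q (G(q, X) = X + q² + q*X = X + q² + X*q)
G(-351, -346) - 1*487008 = (-346 + (-351)² - 346*(-351)) - 1*487008 = (-346 + 123201 + 121446) - 487008 = 244301 - 487008 = -242707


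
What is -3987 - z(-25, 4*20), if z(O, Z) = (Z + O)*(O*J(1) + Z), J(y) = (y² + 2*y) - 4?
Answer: -9762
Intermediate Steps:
J(y) = -4 + y² + 2*y
z(O, Z) = (O + Z)*(Z - O) (z(O, Z) = (Z + O)*(O*(-4 + 1² + 2*1) + Z) = (O + Z)*(O*(-4 + 1 + 2) + Z) = (O + Z)*(O*(-1) + Z) = (O + Z)*(-O + Z) = (O + Z)*(Z - O))
-3987 - z(-25, 4*20) = -3987 - ((4*20)² - 1*(-25)²) = -3987 - (80² - 1*625) = -3987 - (6400 - 625) = -3987 - 1*5775 = -3987 - 5775 = -9762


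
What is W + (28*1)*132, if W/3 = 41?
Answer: 3819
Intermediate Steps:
W = 123 (W = 3*41 = 123)
W + (28*1)*132 = 123 + (28*1)*132 = 123 + 28*132 = 123 + 3696 = 3819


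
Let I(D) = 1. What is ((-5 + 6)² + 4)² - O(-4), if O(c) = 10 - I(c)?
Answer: 16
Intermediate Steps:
O(c) = 9 (O(c) = 10 - 1*1 = 10 - 1 = 9)
((-5 + 6)² + 4)² - O(-4) = ((-5 + 6)² + 4)² - 1*9 = (1² + 4)² - 9 = (1 + 4)² - 9 = 5² - 9 = 25 - 9 = 16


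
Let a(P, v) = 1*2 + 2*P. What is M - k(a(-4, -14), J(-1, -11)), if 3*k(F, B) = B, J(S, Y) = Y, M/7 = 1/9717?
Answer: 35636/9717 ≈ 3.6674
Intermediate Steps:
a(P, v) = 2 + 2*P
M = 7/9717 ≈ 0.00072039
k(F, B) = B/3
M - k(a(-4, -14), J(-1, -11)) = 7/9717 - (-11)/3 = 7/9717 - 1*(-11/3) = 7/9717 + 11/3 = 35636/9717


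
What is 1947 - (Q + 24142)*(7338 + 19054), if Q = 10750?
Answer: -920867717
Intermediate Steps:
1947 - (Q + 24142)*(7338 + 19054) = 1947 - (10750 + 24142)*(7338 + 19054) = 1947 - 34892*26392 = 1947 - 1*920869664 = 1947 - 920869664 = -920867717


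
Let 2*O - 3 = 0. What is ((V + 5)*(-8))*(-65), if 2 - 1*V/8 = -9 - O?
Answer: 54600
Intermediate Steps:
O = 3/2 (O = 3/2 + (1/2)*0 = 3/2 + 0 = 3/2 ≈ 1.5000)
V = 100 (V = 16 - 8*(-9 - 1*3/2) = 16 - 8*(-9 - 3/2) = 16 - 8*(-21/2) = 16 + 84 = 100)
((V + 5)*(-8))*(-65) = ((100 + 5)*(-8))*(-65) = (105*(-8))*(-65) = -840*(-65) = 54600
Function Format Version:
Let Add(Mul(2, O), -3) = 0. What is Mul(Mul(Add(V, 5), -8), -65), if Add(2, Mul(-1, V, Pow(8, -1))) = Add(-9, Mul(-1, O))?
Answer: 54600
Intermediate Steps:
O = Rational(3, 2) (O = Add(Rational(3, 2), Mul(Rational(1, 2), 0)) = Add(Rational(3, 2), 0) = Rational(3, 2) ≈ 1.5000)
V = 100 (V = Add(16, Mul(-8, Add(-9, Mul(-1, Rational(3, 2))))) = Add(16, Mul(-8, Add(-9, Rational(-3, 2)))) = Add(16, Mul(-8, Rational(-21, 2))) = Add(16, 84) = 100)
Mul(Mul(Add(V, 5), -8), -65) = Mul(Mul(Add(100, 5), -8), -65) = Mul(Mul(105, -8), -65) = Mul(-840, -65) = 54600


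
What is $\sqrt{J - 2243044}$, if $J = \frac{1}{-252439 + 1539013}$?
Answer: $\frac{i \sqrt{3712849402714310370}}{1286574} \approx 1497.7 i$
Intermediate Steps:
$J = \frac{1}{1286574} \approx 7.7726 \cdot 10^{-7}$
$\sqrt{J - 2243044} = \sqrt{\frac{1}{1286574} - 2243044} = \sqrt{- \frac{2885842091255}{1286574}} = \frac{i \sqrt{3712849402714310370}}{1286574}$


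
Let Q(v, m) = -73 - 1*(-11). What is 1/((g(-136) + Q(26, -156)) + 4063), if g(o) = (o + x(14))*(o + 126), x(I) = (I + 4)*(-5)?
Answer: 1/6261 ≈ 0.00015972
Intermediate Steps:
x(I) = -20 - 5*I (x(I) = (4 + I)*(-5) = -20 - 5*I)
Q(v, m) = -62 (Q(v, m) = -73 + 11 = -62)
g(o) = (-90 + o)*(126 + o) (g(o) = (o + (-20 - 5*14))*(o + 126) = (o + (-20 - 70))*(126 + o) = (o - 90)*(126 + o) = (-90 + o)*(126 + o))
1/((g(-136) + Q(26, -156)) + 4063) = 1/(((-11340 + (-136)² + 36*(-136)) - 62) + 4063) = 1/(((-11340 + 18496 - 4896) - 62) + 4063) = 1/((2260 - 62) + 4063) = 1/(2198 + 4063) = 1/6261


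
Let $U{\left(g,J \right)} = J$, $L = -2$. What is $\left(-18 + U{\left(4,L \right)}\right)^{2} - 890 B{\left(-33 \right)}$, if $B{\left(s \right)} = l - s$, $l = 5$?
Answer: $-33420$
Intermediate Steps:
$B{\left(s \right)} = 5 - s$
$\left(-18 + U{\left(4,L \right)}\right)^{2} - 890 B{\left(-33 \right)} = \left(-18 - 2\right)^{2} - 890 \left(5 - -33\right) = \left(-20\right)^{2} - 890 \left(5 + 33\right) = 400 - 33820 = -33420$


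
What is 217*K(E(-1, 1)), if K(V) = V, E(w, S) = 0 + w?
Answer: -217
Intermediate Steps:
E(w, S) = w
217*K(E(-1, 1)) = 217*(-1) = -217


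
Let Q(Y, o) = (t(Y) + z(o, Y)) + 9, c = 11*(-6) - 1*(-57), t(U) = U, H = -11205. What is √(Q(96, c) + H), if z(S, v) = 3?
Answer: 9*I*√137 ≈ 105.34*I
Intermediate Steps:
c = -9 (c = -66 + 57 = -9)
Q(Y, o) = 12 + Y (Q(Y, o) = (Y + 3) + 9 = (3 + Y) + 9 = 12 + Y)
√(Q(96, c) + H) = √((12 + 96) - 11205) = √(108 - 11205) = √(-11097) = 9*I*√137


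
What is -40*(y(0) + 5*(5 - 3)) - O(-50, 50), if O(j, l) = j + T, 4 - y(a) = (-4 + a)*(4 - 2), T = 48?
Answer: -878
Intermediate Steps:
y(a) = 12 - 2*a (y(a) = 4 - (-4 + a)*(4 - 2) = 4 - (-4 + a)*2 = 4 - (-8 + 2*a) = 4 + (8 - 2*a) = 12 - 2*a)
O(j, l) = 48 + j (O(j, l) = j + 48 = 48 + j)
-40*(y(0) + 5*(5 - 3)) - O(-50, 50) = -40*((12 - 2*0) + 5*(5 - 3)) - (48 - 50) = -40*((12 + 0) + 5*2) - 1*(-2) = -40*(12 + 10) + 2 = -40*22 + 2 = -5*176 + 2 = -880 + 2 = -878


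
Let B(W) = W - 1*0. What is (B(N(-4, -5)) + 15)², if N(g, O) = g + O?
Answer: 36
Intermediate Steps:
N(g, O) = O + g
B(W) = W (B(W) = W + 0 = W)
(B(N(-4, -5)) + 15)² = ((-5 - 4) + 15)² = (-9 + 15)² = 6² = 36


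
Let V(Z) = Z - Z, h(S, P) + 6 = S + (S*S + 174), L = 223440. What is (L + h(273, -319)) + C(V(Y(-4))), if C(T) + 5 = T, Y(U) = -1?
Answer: 298405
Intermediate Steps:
h(S, P) = 168 + S + S² (h(S, P) = -6 + (S + (S*S + 174)) = -6 + (S + (S² + 174)) = -6 + (S + (174 + S²)) = -6 + (174 + S + S²) = 168 + S + S²)
V(Z) = 0
C(T) = -5 + T
(L + h(273, -319)) + C(V(Y(-4))) = (223440 + (168 + 273 + 273²)) + (-5 + 0) = (223440 + (168 + 273 + 74529)) - 5 = (223440 + 74970) - 5 = 298410 - 5 = 298405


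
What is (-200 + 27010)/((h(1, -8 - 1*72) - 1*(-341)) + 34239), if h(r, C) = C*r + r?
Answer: 26810/34501 ≈ 0.77708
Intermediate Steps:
h(r, C) = r + C*r
(-200 + 27010)/((h(1, -8 - 1*72) - 1*(-341)) + 34239) = (-200 + 27010)/((1*(1 + (-8 - 1*72)) - 1*(-341)) + 34239) = 26810/((1*(1 + (-8 - 72)) + 341) + 34239) = 26810/((1*(1 - 80) + 341) + 34239) = 26810/((1*(-79) + 341) + 34239) = 26810/((-79 + 341) + 34239) = 26810/(262 + 34239) = 26810/34501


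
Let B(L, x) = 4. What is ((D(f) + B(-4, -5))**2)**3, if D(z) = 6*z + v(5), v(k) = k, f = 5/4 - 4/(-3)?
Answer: 13841287201/64 ≈ 2.1627e+8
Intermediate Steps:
f = 31/12 (f = 5*(1/4) - 4*(-1/3) = 5/4 + 4/3 = 31/12 ≈ 2.5833)
D(z) = 5 + 6*z (D(z) = 6*z + 5 = 5 + 6*z)
((D(f) + B(-4, -5))**2)**3 = (((5 + 6*(31/12)) + 4)**2)**3 = (((5 + 31/2) + 4)**2)**3 = ((41/2 + 4)**2)**3 = ((49/2)**2)**3 = (2401/4)**3 = 13841287201/64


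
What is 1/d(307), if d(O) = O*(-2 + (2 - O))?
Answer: -1/94249 ≈ -1.0610e-5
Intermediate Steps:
d(O) = -O**2 (d(O) = O*(-O) = -O**2)
1/d(307) = 1/(-1*307**2) = 1/(-1*94249) = 1/(-94249) = -1/94249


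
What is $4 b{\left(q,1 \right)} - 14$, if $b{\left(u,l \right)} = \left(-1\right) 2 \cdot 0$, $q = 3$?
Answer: $-14$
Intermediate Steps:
$b{\left(u,l \right)} = 0$ ($b{\left(u,l \right)} = \left(-2\right) 0 = 0$)
$4 b{\left(q,1 \right)} - 14 = 4 \cdot 0 - 14 = 0 - 14 = -14$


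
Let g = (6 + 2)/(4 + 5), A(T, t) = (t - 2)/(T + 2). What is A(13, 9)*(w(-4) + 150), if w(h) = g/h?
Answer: 9436/135 ≈ 69.896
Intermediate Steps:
A(T, t) = (-2 + t)/(2 + T)
g = 8/9 ≈ 0.88889
w(h) = 8/(9*h)
A(13, 9)*(w(-4) + 150) = ((-2 + 9)/(2 + 13))*((8/9)/(-4) + 150) = (7/15)*((8/9)*(-¼) + 150) = ((1/15)*7)*(-2/9 + 150) = (7/15)*(1348/9) = 9436/135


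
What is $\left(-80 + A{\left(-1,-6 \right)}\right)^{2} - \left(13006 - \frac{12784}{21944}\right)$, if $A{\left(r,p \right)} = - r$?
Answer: $- \frac{18554797}{2743} \approx -6764.4$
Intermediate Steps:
$\left(-80 + A{\left(-1,-6 \right)}\right)^{2} - \left(13006 - \frac{12784}{21944}\right) = \left(-80 - -1\right)^{2} - \left(13006 - \frac{12784}{21944}\right) = \left(-80 + 1\right)^{2} + \left(-13006 + 12784 \cdot \frac{1}{21944}\right) = \left(-79\right)^{2} + \left(-13006 + \frac{1598}{2743}\right) = 6241 - \frac{35673860}{2743} = - \frac{18554797}{2743}$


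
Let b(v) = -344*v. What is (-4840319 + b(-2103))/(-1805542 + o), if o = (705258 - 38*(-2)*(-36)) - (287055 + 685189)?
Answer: 4116887/2075264 ≈ 1.9838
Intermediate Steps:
o = -269722 (o = (705258 - (-76)*(-36)) - 1*972244 = (705258 - 1*2736) - 972244 = (705258 - 2736) - 972244 = 702522 - 972244 = -269722)
(-4840319 + b(-2103))/(-1805542 + o) = (-4840319 - 344*(-2103))/(-1805542 - 269722) = (-4840319 + 723432)/(-2075264) = -4116887*(-1/2075264) = 4116887/2075264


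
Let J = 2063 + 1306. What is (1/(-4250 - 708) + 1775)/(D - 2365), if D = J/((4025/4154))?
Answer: 35421807225/22190525558 ≈ 1.5963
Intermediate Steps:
J = 3369
D = 13994826/4025 (D = 3369/((4025/4154)) = 3369/((4025*(1/4154))) = 3369/(4025/4154) = 3369*(4154/4025) = 13994826/4025 ≈ 3477.0)
(1/(-4250 - 708) + 1775)/(D - 2365) = (1/(-4250 - 708) + 1775)/(13994826/4025 - 2365) = (1/(-4958) + 1775)/(4475701/4025) = (-1/4958 + 1775)*(4025/4475701) = (8800449/4958)*(4025/4475701) = 35421807225/22190525558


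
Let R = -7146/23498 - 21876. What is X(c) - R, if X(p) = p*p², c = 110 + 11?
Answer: 21071094886/11749 ≈ 1.7934e+6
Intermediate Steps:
c = 121
R = -257024697/11749 (R = -7146*1/23498 - 21876 = -3573/11749 - 21876 = -257024697/11749 ≈ -21876.)
X(p) = p³
X(c) - R = 121³ - 1*(-257024697/11749) = 1771561 + 257024697/11749 = 21071094886/11749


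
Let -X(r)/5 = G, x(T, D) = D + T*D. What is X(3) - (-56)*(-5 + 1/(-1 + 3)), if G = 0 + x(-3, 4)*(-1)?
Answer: -292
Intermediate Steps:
x(T, D) = D + D*T
G = 8 (G = 0 + (4*(1 - 3))*(-1) = 0 + (4*(-2))*(-1) = 0 - 8*(-1) = 0 + 8 = 8)
X(r) = -40 (X(r) = -5*8 = -40)
X(3) - (-56)*(-5 + 1/(-1 + 3)) = -40 - (-56)*(-5 + 1/(-1 + 3)) = -40 - (-56)*(-5 + 1/2) = -40 - (-56)*(-5 + ½) = -40 - (-56)*(-9)/2 = -40 - 14*18 = -40 - 252 = -292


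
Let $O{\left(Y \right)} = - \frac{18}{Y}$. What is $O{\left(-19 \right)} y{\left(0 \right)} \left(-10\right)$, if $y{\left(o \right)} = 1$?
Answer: $- \frac{180}{19} \approx -9.4737$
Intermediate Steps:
$O{\left(-19 \right)} y{\left(0 \right)} \left(-10\right) = - \frac{18}{-19} \cdot 1 \left(-10\right) = \left(-18\right) \left(- \frac{1}{19}\right) \left(-10\right) = \frac{18}{19} \left(-10\right) = - \frac{180}{19}$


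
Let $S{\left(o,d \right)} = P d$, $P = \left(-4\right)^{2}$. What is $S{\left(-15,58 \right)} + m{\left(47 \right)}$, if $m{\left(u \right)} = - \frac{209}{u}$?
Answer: $\frac{43407}{47} \approx 923.55$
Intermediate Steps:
$P = 16$
$S{\left(o,d \right)} = 16 d$
$S{\left(-15,58 \right)} + m{\left(47 \right)} = 16 \cdot 58 - \frac{209}{47} = 928 - \frac{209}{47} = \frac{43407}{47}$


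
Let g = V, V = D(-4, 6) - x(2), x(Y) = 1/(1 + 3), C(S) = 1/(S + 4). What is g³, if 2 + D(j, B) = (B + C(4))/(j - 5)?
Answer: -9393931/373248 ≈ -25.168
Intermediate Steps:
C(S) = 1/(4 + S)
x(Y) = ¼ (x(Y) = 1/4 = ¼)
D(j, B) = -2 + (⅛ + B)/(-5 + j) (D(j, B) = -2 + (B + 1/(4 + 4))/(j - 5) = -2 + (B + 1/8)/(-5 + j) = -2 + (B + ⅛)/(-5 + j) = -2 + (⅛ + B)/(-5 + j))
V = -211/72 (V = (81/8 + 6 - 2*(-4))/(-5 - 4) - 1*¼ = (81/8 + 6 + 8)/(-9) - ¼ = -⅑*193/8 - ¼ = -193/72 - ¼ = -211/72 ≈ -2.9306)
g = -211/72 ≈ -2.9306
g³ = (-211/72)³ = -9393931/373248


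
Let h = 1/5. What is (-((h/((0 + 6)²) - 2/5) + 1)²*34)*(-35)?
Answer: 1413839/3240 ≈ 436.37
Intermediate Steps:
h = ⅕ ≈ 0.20000
(-((h/((0 + 6)²) - 2/5) + 1)²*34)*(-35) = (-((1/(5*((0 + 6)²)) - 2/5) + 1)²*34)*(-35) = (-((1/(5*(6²)) - 2*⅕) + 1)²*34)*(-35) = (-(((⅕)/36 - ⅖) + 1)²*34)*(-35) = (-(((⅕)*(1/36) - ⅖) + 1)²*34)*(-35) = (-((1/180 - ⅖) + 1)²*34)*(-35) = (-(-71/180 + 1)²*34)*(-35) = (-(109/180)²*34)*(-35) = (-1*11881/32400*34)*(-35) = -11881/32400*34*(-35) = -201977/16200*(-35) = 1413839/3240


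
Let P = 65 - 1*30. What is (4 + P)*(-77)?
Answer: -3003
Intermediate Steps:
P = 35 (P = 65 - 30 = 35)
(4 + P)*(-77) = (4 + 35)*(-77) = 39*(-77) = -3003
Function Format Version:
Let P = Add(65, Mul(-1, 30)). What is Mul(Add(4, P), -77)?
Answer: -3003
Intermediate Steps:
P = 35 (P = Add(65, -30) = 35)
Mul(Add(4, P), -77) = Mul(Add(4, 35), -77) = Mul(39, -77) = -3003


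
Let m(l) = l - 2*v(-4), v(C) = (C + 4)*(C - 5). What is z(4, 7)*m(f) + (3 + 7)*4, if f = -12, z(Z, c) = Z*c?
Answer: -296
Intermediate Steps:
v(C) = (-5 + C)*(4 + C) (v(C) = (4 + C)*(-5 + C) = (-5 + C)*(4 + C))
m(l) = l (m(l) = l - 2*(-20 + (-4)² - 1*(-4)) = l - 2*(-20 + 16 + 4) = l - 2*0 = l + 0 = l)
z(4, 7)*m(f) + (3 + 7)*4 = (4*7)*(-12) + (3 + 7)*4 = 28*(-12) + 10*4 = -336 + 40 = -296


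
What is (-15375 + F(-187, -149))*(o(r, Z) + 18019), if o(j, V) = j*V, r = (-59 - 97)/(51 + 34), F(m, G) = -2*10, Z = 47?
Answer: -4693267357/17 ≈ -2.7607e+8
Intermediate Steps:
F(m, G) = -20
r = -156/85 ≈ -1.8353
o(j, V) = V*j
(-15375 + F(-187, -149))*(o(r, Z) + 18019) = (-15375 - 20)*(47*(-156/85) + 18019) = -15395*(-7332/85 + 18019) = -15395*1524283/85 = -4693267357/17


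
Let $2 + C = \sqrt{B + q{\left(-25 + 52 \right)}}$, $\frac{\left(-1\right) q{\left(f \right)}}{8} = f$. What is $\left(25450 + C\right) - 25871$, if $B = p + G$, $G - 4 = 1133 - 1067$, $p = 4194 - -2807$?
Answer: $-423 + \sqrt{6855} \approx -340.21$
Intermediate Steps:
$q{\left(f \right)} = - 8 f$
$p = 7001$ ($p = 4194 + 2807 = 7001$)
$G = 70$ ($G = 4 + \left(1133 - 1067\right) = 4 + 66 = 70$)
$B = 7071$ ($B = 7001 + 70 = 7071$)
$C = -2 + \sqrt{6855}$ ($C = -2 + \sqrt{7071 - 8 \left(-25 + 52\right)} = -2 + \sqrt{7071 - 216} = -2 + \sqrt{6855} \approx 80.795$)
$\left(25450 + C\right) - 25871 = \left(25450 - \left(2 - \sqrt{6855}\right)\right) - 25871 = \left(25448 + \sqrt{6855}\right) - 25871 = -423 + \sqrt{6855}$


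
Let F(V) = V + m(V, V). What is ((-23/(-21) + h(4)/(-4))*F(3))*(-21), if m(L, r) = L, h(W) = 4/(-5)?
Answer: -816/5 ≈ -163.20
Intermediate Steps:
h(W) = -⅘ (h(W) = 4*(-⅕) = -⅘)
F(V) = 2*V (F(V) = V + V = 2*V)
((-23/(-21) + h(4)/(-4))*F(3))*(-21) = ((-23/(-21) - ⅘/(-4))*(2*3))*(-21) = ((-23*(-1/21) - ⅘*(-¼))*6)*(-21) = ((23/21 + ⅕)*6)*(-21) = ((136/105)*6)*(-21) = (272/35)*(-21) = -816/5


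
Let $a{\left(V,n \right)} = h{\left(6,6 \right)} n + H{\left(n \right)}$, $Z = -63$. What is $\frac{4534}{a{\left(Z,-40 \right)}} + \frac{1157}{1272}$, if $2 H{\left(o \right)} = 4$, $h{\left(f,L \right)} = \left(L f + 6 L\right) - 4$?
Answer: $- \frac{437087}{576216} \approx -0.75855$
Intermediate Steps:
$h{\left(f,L \right)} = -4 + 6 L + L f$ ($h{\left(f,L \right)} = \left(6 L + L f\right) - 4 = -4 + 6 L + L f$)
$H{\left(o \right)} = 2$ ($H{\left(o \right)} = \frac{1}{2} \cdot 4 = 2$)
$a{\left(V,n \right)} = 2 + 68 n$ ($a{\left(V,n \right)} = \left(-4 + 6 \cdot 6 + 6 \cdot 6\right) n + 2 = \left(-4 + 36 + 36\right) n + 2 = 68 n + 2 = 2 + 68 n$)
$\frac{4534}{a{\left(Z,-40 \right)}} + \frac{1157}{1272} = \frac{4534}{2 + 68 \left(-40\right)} + \frac{1157}{1272} = \frac{4534}{2 - 2720} + 1157 \cdot \frac{1}{1272} = \frac{4534}{-2718} + \frac{1157}{1272} = 4534 \left(- \frac{1}{2718}\right) + \frac{1157}{1272} = - \frac{2267}{1359} + \frac{1157}{1272} = - \frac{437087}{576216}$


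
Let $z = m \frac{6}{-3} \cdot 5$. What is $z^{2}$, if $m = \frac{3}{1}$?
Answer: $900$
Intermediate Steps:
$m = 3$ ($m = 3 \cdot 1 = 3$)
$z = -30$ ($z = 3 \frac{6}{-3} \cdot 5 = 3 \cdot 6 \left(- \frac{1}{3}\right) 5 = 3 \left(-2\right) 5 = \left(-6\right) 5 = -30$)
$z^{2} = \left(-30\right)^{2} = 900$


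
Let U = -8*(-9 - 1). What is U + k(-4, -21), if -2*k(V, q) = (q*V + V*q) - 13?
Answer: 5/2 ≈ 2.5000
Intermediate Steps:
k(V, q) = 13/2 - V*q (k(V, q) = -((q*V + V*q) - 13)/2 = -((V*q + V*q) - 13)/2 = -(2*V*q - 13)/2 = -(-13 + 2*V*q)/2 = 13/2 - V*q)
U = 80 (U = -8*(-10) = 80)
U + k(-4, -21) = 80 + (13/2 - 1*(-4)*(-21)) = 80 + (13/2 - 84) = 80 - 155/2 = 5/2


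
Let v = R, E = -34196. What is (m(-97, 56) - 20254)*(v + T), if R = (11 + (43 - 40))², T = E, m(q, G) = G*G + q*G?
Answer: 766700000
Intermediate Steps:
m(q, G) = G² + G*q
T = -34196
R = 196 (R = (11 + 3)² = 14² = 196)
v = 196
(m(-97, 56) - 20254)*(v + T) = (56*(56 - 97) - 20254)*(196 - 34196) = (56*(-41) - 20254)*(-34000) = (-2296 - 20254)*(-34000) = -22550*(-34000) = 766700000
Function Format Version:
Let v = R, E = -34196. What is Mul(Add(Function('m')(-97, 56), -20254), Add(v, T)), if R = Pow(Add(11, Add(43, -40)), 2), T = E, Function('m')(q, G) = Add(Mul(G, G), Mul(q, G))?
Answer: 766700000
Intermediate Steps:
Function('m')(q, G) = Add(Pow(G, 2), Mul(G, q))
T = -34196
R = 196 (R = Pow(Add(11, 3), 2) = Pow(14, 2) = 196)
v = 196
Mul(Add(Function('m')(-97, 56), -20254), Add(v, T)) = Mul(Add(Mul(56, Add(56, -97)), -20254), Add(196, -34196)) = Mul(Add(Mul(56, -41), -20254), -34000) = Mul(Add(-2296, -20254), -34000) = Mul(-22550, -34000) = 766700000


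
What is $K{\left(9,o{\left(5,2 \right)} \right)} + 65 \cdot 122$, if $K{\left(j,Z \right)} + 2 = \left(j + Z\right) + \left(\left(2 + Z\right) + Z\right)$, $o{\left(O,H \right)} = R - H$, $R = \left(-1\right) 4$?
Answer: $7921$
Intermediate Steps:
$R = -4$
$o{\left(O,H \right)} = -4 - H$
$K{\left(j,Z \right)} = j + 3 Z$ ($K{\left(j,Z \right)} = -2 + \left(\left(j + Z\right) + \left(\left(2 + Z\right) + Z\right)\right) = -2 + \left(\left(Z + j\right) + \left(2 + 2 Z\right)\right) = -2 + \left(2 + j + 3 Z\right) = j + 3 Z$)
$K{\left(9,o{\left(5,2 \right)} \right)} + 65 \cdot 122 = \left(9 + 3 \left(-4 - 2\right)\right) + 65 \cdot 122 = \left(9 + 3 \left(-4 - 2\right)\right) + 7930 = \left(9 + 3 \left(-6\right)\right) + 7930 = \left(9 - 18\right) + 7930 = -9 + 7930 = 7921$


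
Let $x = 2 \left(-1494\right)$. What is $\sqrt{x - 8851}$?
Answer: $i \sqrt{11839} \approx 108.81 i$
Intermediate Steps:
$x = -2988$
$\sqrt{x - 8851} = \sqrt{-2988 - 8851} = \sqrt{-11839} = i \sqrt{11839}$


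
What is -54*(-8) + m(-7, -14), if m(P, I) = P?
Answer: 425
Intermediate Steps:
-54*(-8) + m(-7, -14) = -54*(-8) - 7 = 432 - 7 = 425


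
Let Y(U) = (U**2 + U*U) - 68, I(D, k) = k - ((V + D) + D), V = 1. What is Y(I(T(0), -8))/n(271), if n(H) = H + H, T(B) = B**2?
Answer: 47/271 ≈ 0.17343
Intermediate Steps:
I(D, k) = -1 + k - 2*D (I(D, k) = k - ((1 + D) + D) = k - (1 + 2*D) = k + (-1 - 2*D) = -1 + k - 2*D)
n(H) = 2*H
Y(U) = -68 + 2*U**2 (Y(U) = (U**2 + U**2) - 68 = 2*U**2 - 68 = -68 + 2*U**2)
Y(I(T(0), -8))/n(271) = (-68 + 2*(-1 - 8 - 2*0**2)**2)/((2*271)) = (-68 + 2*(-1 - 8 - 2*0)**2)/542 = (-68 + 2*(-1 - 8 + 0)**2)*(1/542) = (-68 + 2*(-9)**2)*(1/542) = (-68 + 2*81)*(1/542) = (-68 + 162)*(1/542) = 94*(1/542) = 47/271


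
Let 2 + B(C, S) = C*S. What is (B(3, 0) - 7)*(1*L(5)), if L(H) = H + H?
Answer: -90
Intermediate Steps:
L(H) = 2*H
B(C, S) = -2 + C*S
(B(3, 0) - 7)*(1*L(5)) = ((-2 + 3*0) - 7)*(1*(2*5)) = ((-2 + 0) - 7)*(1*10) = (-2 - 7)*10 = -9*10 = -90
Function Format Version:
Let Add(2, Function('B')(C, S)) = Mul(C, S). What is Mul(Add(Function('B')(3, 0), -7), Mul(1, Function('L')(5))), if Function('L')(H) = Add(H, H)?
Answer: -90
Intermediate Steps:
Function('L')(H) = Mul(2, H)
Function('B')(C, S) = Add(-2, Mul(C, S))
Mul(Add(Function('B')(3, 0), -7), Mul(1, Function('L')(5))) = Mul(Add(Add(-2, Mul(3, 0)), -7), Mul(1, Mul(2, 5))) = Mul(Add(Add(-2, 0), -7), Mul(1, 10)) = Mul(Add(-2, -7), 10) = Mul(-9, 10) = -90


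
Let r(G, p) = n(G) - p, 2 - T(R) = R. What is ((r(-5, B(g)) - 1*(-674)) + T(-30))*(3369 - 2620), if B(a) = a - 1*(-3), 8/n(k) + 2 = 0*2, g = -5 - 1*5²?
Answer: 546021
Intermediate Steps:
T(R) = 2 - R
g = -30 (g = -5 - 1*25 = -5 - 25 = -30)
n(k) = -4 (n(k) = 8/(-2 + 0*2) = 8/(-2 + 0) = 8/(-2) = 8*(-½) = -4)
B(a) = 3 + a (B(a) = a + 3 = 3 + a)
r(G, p) = -4 - p
((r(-5, B(g)) - 1*(-674)) + T(-30))*(3369 - 2620) = (((-4 - (3 - 30)) - 1*(-674)) + (2 - 1*(-30)))*(3369 - 2620) = (((-4 - 1*(-27)) + 674) + (2 + 30))*749 = (((-4 + 27) + 674) + 32)*749 = ((23 + 674) + 32)*749 = (697 + 32)*749 = 729*749 = 546021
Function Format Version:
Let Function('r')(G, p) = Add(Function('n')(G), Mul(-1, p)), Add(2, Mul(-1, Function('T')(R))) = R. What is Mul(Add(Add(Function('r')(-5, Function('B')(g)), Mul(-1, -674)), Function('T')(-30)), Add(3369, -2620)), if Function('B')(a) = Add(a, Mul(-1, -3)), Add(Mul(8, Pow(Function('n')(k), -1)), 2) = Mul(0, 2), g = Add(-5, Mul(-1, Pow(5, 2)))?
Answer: 546021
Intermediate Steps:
Function('T')(R) = Add(2, Mul(-1, R))
g = -30 (g = Add(-5, Mul(-1, 25)) = Add(-5, -25) = -30)
Function('n')(k) = -4 (Function('n')(k) = Mul(8, Pow(Add(-2, Mul(0, 2)), -1)) = Mul(8, Pow(Add(-2, 0), -1)) = Mul(8, Pow(-2, -1)) = Mul(8, Rational(-1, 2)) = -4)
Function('B')(a) = Add(3, a) (Function('B')(a) = Add(a, 3) = Add(3, a))
Function('r')(G, p) = Add(-4, Mul(-1, p))
Mul(Add(Add(Function('r')(-5, Function('B')(g)), Mul(-1, -674)), Function('T')(-30)), Add(3369, -2620)) = Mul(Add(Add(Add(-4, Mul(-1, Add(3, -30))), Mul(-1, -674)), Add(2, Mul(-1, -30))), Add(3369, -2620)) = Mul(Add(Add(Add(-4, Mul(-1, -27)), 674), Add(2, 30)), 749) = Mul(Add(Add(Add(-4, 27), 674), 32), 749) = Mul(Add(Add(23, 674), 32), 749) = Mul(Add(697, 32), 749) = Mul(729, 749) = 546021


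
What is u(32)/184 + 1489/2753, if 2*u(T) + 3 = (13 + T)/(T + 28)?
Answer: 2167031/4052416 ≈ 0.53475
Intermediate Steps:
u(T) = -3/2 + (13 + T)/(2*(28 + T)) (u(T) = -3/2 + ((13 + T)/(T + 28))/2 = -3/2 + ((13 + T)/(28 + T))/2 = -3/2 + (13 + T)/(2*(28 + T)))
u(32)/184 + 1489/2753 = ((-71/2 - 1*32)/(28 + 32))/184 + 1489/2753 = ((-71/2 - 32)/60)*(1/184) + 1489*(1/2753) = ((1/60)*(-135/2))*(1/184) + 1489/2753 = -9/8*1/184 + 1489/2753 = -9/1472 + 1489/2753 = 2167031/4052416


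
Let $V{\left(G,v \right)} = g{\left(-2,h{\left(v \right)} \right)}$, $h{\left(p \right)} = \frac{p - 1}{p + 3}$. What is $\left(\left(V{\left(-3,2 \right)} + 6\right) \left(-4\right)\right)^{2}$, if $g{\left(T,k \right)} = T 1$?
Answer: $256$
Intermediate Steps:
$h{\left(p \right)} = \frac{-1 + p}{3 + p}$
$g{\left(T,k \right)} = T$
$V{\left(G,v \right)} = -2$
$\left(\left(V{\left(-3,2 \right)} + 6\right) \left(-4\right)\right)^{2} = \left(\left(-2 + 6\right) \left(-4\right)\right)^{2} = \left(4 \left(-4\right)\right)^{2} = \left(-16\right)^{2} = 256$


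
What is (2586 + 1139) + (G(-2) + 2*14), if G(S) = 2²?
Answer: 3757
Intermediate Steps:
G(S) = 4
(2586 + 1139) + (G(-2) + 2*14) = (2586 + 1139) + (4 + 2*14) = 3725 + (4 + 28) = 3725 + 32 = 3757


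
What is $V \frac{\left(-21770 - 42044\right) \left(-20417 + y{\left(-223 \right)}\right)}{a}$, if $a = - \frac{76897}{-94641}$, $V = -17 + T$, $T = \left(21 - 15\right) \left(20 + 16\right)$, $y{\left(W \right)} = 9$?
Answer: $\frac{24527247332002608}{76897} \approx 3.1896 \cdot 10^{11}$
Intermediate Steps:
$T = 216$ ($T = 6 \cdot 36 = 216$)
$V = 199$ ($V = -17 + 216 = 199$)
$a = \frac{76897}{94641}$ ($a = \left(-76897\right) \left(- \frac{1}{94641}\right) = \frac{76897}{94641} \approx 0.81251$)
$V \frac{\left(-21770 - 42044\right) \left(-20417 + y{\left(-223 \right)}\right)}{a} = 199 \frac{\left(-21770 - 42044\right) \left(-20417 + 9\right)}{\frac{76897}{94641}} = 199 \left(-63814\right) \left(-20408\right) \frac{94641}{76897} = 199 \cdot 1302316112 \cdot \frac{94641}{76897} = 199 \cdot \frac{123252499155792}{76897} = \frac{24527247332002608}{76897}$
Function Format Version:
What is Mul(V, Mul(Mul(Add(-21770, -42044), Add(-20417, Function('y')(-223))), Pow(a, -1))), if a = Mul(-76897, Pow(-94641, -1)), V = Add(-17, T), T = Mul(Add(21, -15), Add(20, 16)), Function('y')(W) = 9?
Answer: Rational(24527247332002608, 76897) ≈ 3.1896e+11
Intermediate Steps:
T = 216 (T = Mul(6, 36) = 216)
V = 199 (V = Add(-17, 216) = 199)
a = Rational(76897, 94641) (a = Mul(-76897, Rational(-1, 94641)) = Rational(76897, 94641) ≈ 0.81251)
Mul(V, Mul(Mul(Add(-21770, -42044), Add(-20417, Function('y')(-223))), Pow(a, -1))) = Mul(199, Mul(Mul(Add(-21770, -42044), Add(-20417, 9)), Pow(Rational(76897, 94641), -1))) = Mul(199, Mul(Mul(-63814, -20408), Rational(94641, 76897))) = Mul(199, Mul(1302316112, Rational(94641, 76897))) = Mul(199, Rational(123252499155792, 76897)) = Rational(24527247332002608, 76897)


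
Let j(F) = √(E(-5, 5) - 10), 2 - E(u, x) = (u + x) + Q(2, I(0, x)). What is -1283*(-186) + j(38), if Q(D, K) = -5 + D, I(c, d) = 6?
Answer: 238638 + I*√5 ≈ 2.3864e+5 + 2.2361*I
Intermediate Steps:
E(u, x) = 5 - u - x (E(u, x) = 2 - ((u + x) + (-5 + 2)) = 2 - ((u + x) - 3) = 2 - (-3 + u + x) = 2 + (3 - u - x) = 5 - u - x)
j(F) = I*√5 (j(F) = √((5 - 1*(-5) - 1*5) - 10) = √((5 + 5 - 5) - 10) = √(5 - 10) = √(-5) = I*√5)
-1283*(-186) + j(38) = -1283*(-186) + I*√5 = 238638 + I*√5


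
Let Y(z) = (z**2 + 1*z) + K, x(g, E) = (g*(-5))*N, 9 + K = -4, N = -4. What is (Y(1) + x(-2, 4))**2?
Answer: 2601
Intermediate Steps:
K = -13 (K = -9 - 4 = -13)
x(g, E) = 20*g (x(g, E) = (g*(-5))*(-4) = -5*g*(-4) = 20*g)
Y(z) = -13 + z + z**2 (Y(z) = (z**2 + 1*z) - 13 = (z**2 + z) - 13 = (z + z**2) - 13 = -13 + z + z**2)
(Y(1) + x(-2, 4))**2 = ((-13 + 1 + 1**2) + 20*(-2))**2 = ((-13 + 1 + 1) - 40)**2 = (-11 - 40)**2 = (-51)**2 = 2601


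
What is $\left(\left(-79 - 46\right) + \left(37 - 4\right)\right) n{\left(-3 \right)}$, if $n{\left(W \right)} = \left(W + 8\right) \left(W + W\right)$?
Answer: $2760$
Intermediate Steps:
$n{\left(W \right)} = 2 W \left(8 + W\right)$ ($n{\left(W \right)} = \left(8 + W\right) 2 W = 2 W \left(8 + W\right)$)
$\left(\left(-79 - 46\right) + \left(37 - 4\right)\right) n{\left(-3 \right)} = \left(\left(-79 - 46\right) + \left(37 - 4\right)\right) 2 \left(-3\right) \left(8 - 3\right) = \left(\left(-79 - 46\right) + 33\right) 2 \left(-3\right) 5 = \left(-125 + 33\right) \left(-30\right) = \left(-92\right) \left(-30\right) = 2760$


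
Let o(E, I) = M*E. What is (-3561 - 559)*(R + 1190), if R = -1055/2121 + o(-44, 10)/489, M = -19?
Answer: -1696737362840/345723 ≈ -4.9078e+6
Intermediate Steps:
o(E, I) = -19*E
R = 419087/345723 (R = -1055/2121 - 19*(-44)/489 = -1055*1/2121 + 836*(1/489) = -1055/2121 + 836/489 = 419087/345723 ≈ 1.2122)
(-3561 - 559)*(R + 1190) = (-3561 - 559)*(419087/345723 + 1190) = -4120*411829457/345723 = -1696737362840/345723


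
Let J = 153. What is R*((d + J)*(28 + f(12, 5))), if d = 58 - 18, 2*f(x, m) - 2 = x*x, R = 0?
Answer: 0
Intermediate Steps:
f(x, m) = 1 + x²/2 (f(x, m) = 1 + (x*x)/2 = 1 + x²/2)
d = 40
R*((d + J)*(28 + f(12, 5))) = 0*((40 + 153)*(28 + (1 + (½)*12²))) = 0*(193*(28 + (1 + (½)*144))) = 0*(193*(28 + (1 + 72))) = 0*(193*(28 + 73)) = 0*(193*101) = 0*19493 = 0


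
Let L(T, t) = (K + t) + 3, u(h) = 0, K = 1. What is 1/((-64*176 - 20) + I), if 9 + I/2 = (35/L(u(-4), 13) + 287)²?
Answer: 289/45028514 ≈ 6.4182e-6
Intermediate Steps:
L(T, t) = 4 + t (L(T, t) = (1 + t) + 3 = 4 + t)
I = 48289590/289 (I = -18 + 2*(35/(4 + 13) + 287)² = -18 + 2*(35/17 + 287)² = -18 + 2*(4914/17)² = -18 + 2*(24147396/289) = -18 + 48294792/289 = 48289590/289 ≈ 1.6709e+5)
1/((-64*176 - 20) + I) = 1/((-64*176 - 20) + 48289590/289) = 1/((-11264 - 20) + 48289590/289) = 1/(-11284 + 48289590/289) = 1/(45028514/289) = 289/45028514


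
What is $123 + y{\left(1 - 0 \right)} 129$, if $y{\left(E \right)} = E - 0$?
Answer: $252$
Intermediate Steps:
$y{\left(E \right)} = E$ ($y{\left(E \right)} = E + 0 = E$)
$123 + y{\left(1 - 0 \right)} 129 = 123 + \left(1 - 0\right) 129 = 123 + \left(1 + 0\right) 129 = 123 + 1 \cdot 129 = 123 + 129 = 252$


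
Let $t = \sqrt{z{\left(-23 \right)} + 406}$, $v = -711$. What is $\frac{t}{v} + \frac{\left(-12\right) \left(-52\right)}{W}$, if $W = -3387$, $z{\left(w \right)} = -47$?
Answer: $- \frac{208}{1129} - \frac{\sqrt{359}}{711} \approx -0.21088$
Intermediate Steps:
$t = \sqrt{359}$ ($t = \sqrt{-47 + 406} = \sqrt{359} \approx 18.947$)
$\frac{t}{v} + \frac{\left(-12\right) \left(-52\right)}{W} = \frac{\sqrt{359}}{-711} + \frac{\left(-12\right) \left(-52\right)}{-3387} = \sqrt{359} \left(- \frac{1}{711}\right) + 624 \left(- \frac{1}{3387}\right) = - \frac{\sqrt{359}}{711} - \frac{208}{1129} = - \frac{208}{1129} - \frac{\sqrt{359}}{711}$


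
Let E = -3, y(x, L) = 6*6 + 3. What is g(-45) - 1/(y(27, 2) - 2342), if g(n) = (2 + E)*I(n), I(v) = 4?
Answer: -9211/2303 ≈ -3.9996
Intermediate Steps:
y(x, L) = 39 (y(x, L) = 36 + 3 = 39)
g(n) = -4 (g(n) = (2 - 3)*4 = -1*4 = -4)
g(-45) - 1/(y(27, 2) - 2342) = -4 - 1/(39 - 2342) = -4 - 1/(-2303) = -4 - 1*(-1/2303) = -4 + 1/2303 = -9211/2303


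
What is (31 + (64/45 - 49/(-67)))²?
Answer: 9991601764/9090225 ≈ 1099.2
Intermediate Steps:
(31 + (64/45 - 49/(-67)))² = (31 + (64*(1/45) - 49*(-1/67)))² = (31 + (64/45 + 49/67))² = (31 + 6493/3015)² = (99958/3015)² = 9991601764/9090225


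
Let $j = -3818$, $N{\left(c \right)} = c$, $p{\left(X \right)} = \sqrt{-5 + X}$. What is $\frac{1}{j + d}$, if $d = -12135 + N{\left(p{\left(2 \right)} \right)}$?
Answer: $- \frac{15953}{254498212} - \frac{i \sqrt{3}}{254498212} \approx -6.2684 \cdot 10^{-5} - 6.8057 \cdot 10^{-9} i$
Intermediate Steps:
$d = -12135 + i \sqrt{3}$ ($d = -12135 + \sqrt{-5 + 2} = -12135 + \sqrt{-3} = -12135 + i \sqrt{3} \approx -12135.0 + 1.732 i$)
$\frac{1}{j + d} = \frac{1}{-3818 - \left(12135 - i \sqrt{3}\right)} = \frac{1}{-15953 + i \sqrt{3}}$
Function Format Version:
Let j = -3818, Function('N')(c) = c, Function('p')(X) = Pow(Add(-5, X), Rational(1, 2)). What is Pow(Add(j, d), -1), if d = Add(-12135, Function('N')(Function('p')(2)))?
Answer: Add(Rational(-15953, 254498212), Mul(Rational(-1, 254498212), I, Pow(3, Rational(1, 2)))) ≈ Add(-6.2684e-5, Mul(-6.8057e-9, I))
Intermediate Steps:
d = Add(-12135, Mul(I, Pow(3, Rational(1, 2)))) (d = Add(-12135, Pow(Add(-5, 2), Rational(1, 2))) = Add(-12135, Pow(-3, Rational(1, 2))) = Add(-12135, Mul(I, Pow(3, Rational(1, 2)))) ≈ Add(-12135., Mul(1.7320, I)))
Pow(Add(j, d), -1) = Pow(Add(-3818, Add(-12135, Mul(I, Pow(3, Rational(1, 2))))), -1) = Pow(Add(-15953, Mul(I, Pow(3, Rational(1, 2)))), -1)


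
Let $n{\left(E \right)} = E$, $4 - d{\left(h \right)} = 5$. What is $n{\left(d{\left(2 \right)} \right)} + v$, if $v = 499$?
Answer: $498$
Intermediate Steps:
$d{\left(h \right)} = -1$ ($d{\left(h \right)} = 4 - 5 = -1$)
$n{\left(d{\left(2 \right)} \right)} + v = -1 + 499 = 498$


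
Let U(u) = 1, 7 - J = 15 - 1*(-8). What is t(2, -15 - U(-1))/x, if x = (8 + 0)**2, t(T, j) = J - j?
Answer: 0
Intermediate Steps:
J = -16 (J = 7 - (15 - 1*(-8)) = 7 - (15 + 8) = 7 - 1*23 = 7 - 23 = -16)
t(T, j) = -16 - j
x = 64 (x = 8**2 = 64)
t(2, -15 - U(-1))/x = (-16 - (-15 - 1*1))/64 = (-16 - (-15 - 1))*(1/64) = (-16 - 1*(-16))*(1/64) = (-16 + 16)*(1/64) = 0*(1/64) = 0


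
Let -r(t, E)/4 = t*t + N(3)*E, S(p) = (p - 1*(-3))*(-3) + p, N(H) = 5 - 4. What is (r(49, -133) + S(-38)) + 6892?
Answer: -2113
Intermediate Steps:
N(H) = 1
S(p) = -9 - 2*p (S(p) = (p + 3)*(-3) + p = (3 + p)*(-3) + p = (-9 - 3*p) + p = -9 - 2*p)
r(t, E) = -4*E - 4*t² (r(t, E) = -4*(t*t + 1*E) = -4*(t² + E) = -4*(E + t²) = -4*E - 4*t²)
(r(49, -133) + S(-38)) + 6892 = ((-4*(-133) - 4*49²) + (-9 - 2*(-38))) + 6892 = ((532 - 4*2401) + (-9 + 76)) + 6892 = ((532 - 9604) + 67) + 6892 = (-9072 + 67) + 6892 = -9005 + 6892 = -2113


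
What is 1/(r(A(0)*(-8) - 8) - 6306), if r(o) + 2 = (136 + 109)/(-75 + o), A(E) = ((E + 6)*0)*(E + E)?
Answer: -83/523809 ≈ -0.00015845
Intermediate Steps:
A(E) = 0 (A(E) = ((6 + E)*0)*(2*E) = 0*(2*E) = 0)
r(o) = -2 + 245/(-75 + o) (r(o) = -2 + (136 + 109)/(-75 + o) = -2 + 245/(-75 + o))
1/(r(A(0)*(-8) - 8) - 6306) = 1/((395 - 2*(0*(-8) - 8))/(-75 + (0*(-8) - 8)) - 6306) = 1/((395 - 2*(0 - 8))/(-75 + (0 - 8)) - 6306) = 1/((395 - 2*(-8))/(-75 - 8) - 6306) = 1/((395 + 16)/(-83) - 6306) = 1/(-1/83*411 - 6306) = 1/(-411/83 - 6306) = 1/(-523809/83) = -83/523809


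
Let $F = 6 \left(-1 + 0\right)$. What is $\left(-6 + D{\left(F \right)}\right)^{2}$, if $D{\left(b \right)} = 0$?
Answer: $36$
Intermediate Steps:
$F = -6$ ($F = 6 \left(-1\right) = -6$)
$\left(-6 + D{\left(F \right)}\right)^{2} = \left(-6 + 0\right)^{2} = \left(-6\right)^{2} = 36$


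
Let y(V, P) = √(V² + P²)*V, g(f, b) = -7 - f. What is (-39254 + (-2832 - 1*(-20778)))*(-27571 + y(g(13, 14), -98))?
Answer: 587482868 + 852320*√2501 ≈ 6.3011e+8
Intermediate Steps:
y(V, P) = V*√(P² + V²) (y(V, P) = √(P² + V²)*V = V*√(P² + V²))
(-39254 + (-2832 - 1*(-20778)))*(-27571 + y(g(13, 14), -98)) = (-39254 + (-2832 - 1*(-20778)))*(-27571 + (-7 - 1*13)*√((-98)² + (-7 - 1*13)²)) = (-39254 + (-2832 + 20778))*(-27571 + (-7 - 13)*√(9604 + (-7 - 13)²)) = (-39254 + 17946)*(-27571 - 20*√(9604 + (-20)²)) = -21308*(-27571 - 20*√(9604 + 400)) = -21308*(-27571 - 40*√2501) = 587482868 + 852320*√2501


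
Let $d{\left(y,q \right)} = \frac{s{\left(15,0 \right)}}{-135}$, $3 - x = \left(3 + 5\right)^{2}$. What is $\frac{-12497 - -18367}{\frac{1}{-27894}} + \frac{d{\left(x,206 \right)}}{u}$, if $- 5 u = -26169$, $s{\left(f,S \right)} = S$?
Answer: $-163737780$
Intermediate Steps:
$u = \frac{26169}{5}$ ($u = \left(- \frac{1}{5}\right) \left(-26169\right) = \frac{26169}{5} \approx 5233.8$)
$x = -61$ ($x = 3 - \left(3 + 5\right)^{2} = 3 - 8^{2} = 3 - 64 = -61$)
$d{\left(y,q \right)} = 0$ ($d{\left(y,q \right)} = \frac{0}{-135} = 0 \left(- \frac{1}{135}\right) = 0$)
$\frac{-12497 - -18367}{\frac{1}{-27894}} + \frac{d{\left(x,206 \right)}}{u} = \frac{-12497 - -18367}{\frac{1}{-27894}} + \frac{0}{\frac{26169}{5}} = \frac{-12497 + 18367}{- \frac{1}{27894}} + 0 \cdot \frac{5}{26169} = 5870 \left(-27894\right) + 0 = -163737780 + 0 = -163737780$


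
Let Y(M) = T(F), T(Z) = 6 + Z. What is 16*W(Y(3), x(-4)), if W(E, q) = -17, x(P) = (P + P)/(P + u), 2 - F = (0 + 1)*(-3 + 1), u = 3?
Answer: -272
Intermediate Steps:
F = 4 (F = 2 - (0 + 1)*(-3 + 1) = 2 - (-2) = 2 - 1*(-2) = 2 + 2 = 4)
x(P) = 2*P/(3 + P) (x(P) = (P + P)/(P + 3) = (2*P)/(3 + P) = 2*P/(3 + P))
Y(M) = 10 (Y(M) = 6 + 4 = 10)
16*W(Y(3), x(-4)) = 16*(-17) = -272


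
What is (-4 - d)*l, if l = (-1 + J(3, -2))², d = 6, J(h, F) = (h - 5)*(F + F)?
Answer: -490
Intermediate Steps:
J(h, F) = 2*F*(-5 + h) (J(h, F) = (-5 + h)*(2*F) = 2*F*(-5 + h))
l = 49 (l = (-1 + 2*(-2)*(-5 + 3))² = (-1 + 2*(-2)*(-2))² = (-1 + 8)² = 7² = 49)
(-4 - d)*l = (-4 - 1*6)*49 = (-4 - 6)*49 = -10*49 = -490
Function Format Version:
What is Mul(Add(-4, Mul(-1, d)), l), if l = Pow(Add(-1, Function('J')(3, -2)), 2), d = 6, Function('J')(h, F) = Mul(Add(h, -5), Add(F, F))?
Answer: -490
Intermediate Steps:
Function('J')(h, F) = Mul(2, F, Add(-5, h)) (Function('J')(h, F) = Mul(Add(-5, h), Mul(2, F)) = Mul(2, F, Add(-5, h)))
l = 49 (l = Pow(Add(-1, Mul(2, -2, Add(-5, 3))), 2) = Pow(Add(-1, Mul(2, -2, -2)), 2) = Pow(Add(-1, 8), 2) = Pow(7, 2) = 49)
Mul(Add(-4, Mul(-1, d)), l) = Mul(Add(-4, Mul(-1, 6)), 49) = Mul(Add(-4, -6), 49) = Mul(-10, 49) = -490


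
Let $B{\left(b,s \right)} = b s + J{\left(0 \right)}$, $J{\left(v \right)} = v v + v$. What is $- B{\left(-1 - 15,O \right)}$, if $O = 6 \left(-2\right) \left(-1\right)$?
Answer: $192$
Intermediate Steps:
$J{\left(v \right)} = v + v^{2}$ ($J{\left(v \right)} = v^{2} + v = v + v^{2}$)
$O = 12$ ($O = \left(-12\right) \left(-1\right) = 12$)
$B{\left(b,s \right)} = b s$ ($B{\left(b,s \right)} = b s + 0 \left(1 + 0\right) = b s + 0 \cdot 1 = b s + 0 = b s$)
$- B{\left(-1 - 15,O \right)} = - \left(-1 - 15\right) 12 = - \left(-16\right) 12 = \left(-1\right) \left(-192\right) = 192$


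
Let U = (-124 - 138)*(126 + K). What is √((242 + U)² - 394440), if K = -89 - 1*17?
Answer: 2*√6146391 ≈ 4958.4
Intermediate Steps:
K = -106 (K = -89 - 17 = -106)
U = -5240 (U = (-124 - 138)*(126 - 106) = -262*20 = -5240)
√((242 + U)² - 394440) = √((242 - 5240)² - 394440) = √((-4998)² - 394440) = √(24980004 - 394440) = √24585564 = 2*√6146391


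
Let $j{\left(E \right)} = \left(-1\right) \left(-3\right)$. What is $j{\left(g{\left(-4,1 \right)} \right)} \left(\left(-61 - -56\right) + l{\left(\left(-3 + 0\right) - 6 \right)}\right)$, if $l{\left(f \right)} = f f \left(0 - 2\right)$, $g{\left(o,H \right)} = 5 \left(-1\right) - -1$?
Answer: $-501$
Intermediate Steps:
$g{\left(o,H \right)} = -4$ ($g{\left(o,H \right)} = -5 + 1 = -4$)
$l{\left(f \right)} = - 2 f^{2}$ ($l{\left(f \right)} = f^{2} \left(-2\right) = - 2 f^{2}$)
$j{\left(E \right)} = 3$
$j{\left(g{\left(-4,1 \right)} \right)} \left(\left(-61 - -56\right) + l{\left(\left(-3 + 0\right) - 6 \right)}\right) = 3 \left(\left(-61 - -56\right) - 2 \left(\left(-3 + 0\right) - 6\right)^{2}\right) = 3 \left(\left(-61 + 56\right) - 2 \left(-3 - 6\right)^{2}\right) = 3 \left(-5 - 2 \left(-9\right)^{2}\right) = 3 \left(-5 - 162\right) = 3 \left(-167\right) = -501$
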